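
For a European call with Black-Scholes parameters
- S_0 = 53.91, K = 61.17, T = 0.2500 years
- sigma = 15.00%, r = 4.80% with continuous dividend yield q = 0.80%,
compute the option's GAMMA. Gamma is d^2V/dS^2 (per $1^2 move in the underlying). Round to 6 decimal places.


d1 = -1.5137117839; d2 = -1.5887117839
phi(d1) = 0.1268690007; exp(-qT) = 0.9980019987; exp(-rT) = 0.9880717129
Gamma = exp(-qT) * phi(d1) / (S * sigma * sqrt(T)) = 0.9980019987 * 0.1268690007 / (53.9100 * 0.1500 * 0.5000000000) = 0.031315

Answer: Gamma = 0.031315


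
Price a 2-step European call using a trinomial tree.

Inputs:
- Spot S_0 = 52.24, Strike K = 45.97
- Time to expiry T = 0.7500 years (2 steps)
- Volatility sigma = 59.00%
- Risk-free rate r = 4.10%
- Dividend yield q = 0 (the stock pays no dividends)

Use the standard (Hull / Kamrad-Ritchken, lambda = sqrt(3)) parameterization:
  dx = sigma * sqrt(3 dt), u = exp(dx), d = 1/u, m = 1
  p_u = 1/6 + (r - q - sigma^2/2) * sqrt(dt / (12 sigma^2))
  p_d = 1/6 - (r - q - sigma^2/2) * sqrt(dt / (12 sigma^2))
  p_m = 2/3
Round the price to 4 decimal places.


Answer: Price = V(0,0) = 13.6283

Derivation:
dt = T/N = 0.375000; dx = sigma*sqrt(3*dt) = 0.625790
u = exp(dx) = 1.869722; d = 1/u = 0.534839
p_u = 0.126802, p_m = 0.666667, p_d = 0.206531
Discount per step: exp(-r*dt) = 0.984743
Stock lattice S(k, j) with j the centered position index:
  k=0: S(0,+0) = 52.2400
  k=1: S(1,-1) = 27.9400; S(1,+0) = 52.2400; S(1,+1) = 97.6743
  k=2: S(2,-2) = 14.9434; S(2,-1) = 27.9400; S(2,+0) = 52.2400; S(2,+1) = 97.6743; S(2,+2) = 182.6237
Terminal payoffs V(N, j) = max(S_T - K, 0):
  V(2,-2) = 0.000000; V(2,-1) = 0.000000; V(2,+0) = 6.270000; V(2,+1) = 51.704252; V(2,+2) = 136.653652
Backward induction: V(k, j) = exp(-r*dt) * [p_u * V(k+1, j+1) + p_m * V(k+1, j) + p_d * V(k+1, j-1)]
  V(1,-1) = exp(-r*dt) * [p_u*6.270000 + p_m*0.000000 + p_d*0.000000] = 0.782918
  V(1,+0) = exp(-r*dt) * [p_u*51.704252 + p_m*6.270000 + p_d*0.000000] = 10.572397
  V(1,+1) = exp(-r*dt) * [p_u*136.653652 + p_m*51.704252 + p_d*6.270000] = 52.282360
  V(0,+0) = exp(-r*dt) * [p_u*52.282360 + p_m*10.572397 + p_d*0.782918] = 13.628317


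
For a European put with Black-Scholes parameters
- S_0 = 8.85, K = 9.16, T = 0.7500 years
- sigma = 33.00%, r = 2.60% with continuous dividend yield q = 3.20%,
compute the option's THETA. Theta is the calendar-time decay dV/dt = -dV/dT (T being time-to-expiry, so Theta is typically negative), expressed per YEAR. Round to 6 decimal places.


Answer: Theta = -0.651762

Derivation:
d1 = 0.0066789990; d2 = -0.2791093842
phi(d1) = 0.3989333823; exp(-qT) = 0.9762857098; exp(-rT) = 0.9806888952
Theta = -S*exp(-qT)*phi(d1)*sigma/(2*sqrt(T)) + r*K*exp(-rT)*N(-d2) - q*S*exp(-qT)*N(-d1)
N(-d1) = 0.4973354847; N(-d2) = 0.6099195592; sqrt(T) = 0.8660254038
Term 1 = -8.8500 * 0.9762857098 * 0.3989333823 * 0.3300 / (2 * 0.8660254038) = -0.6567104011
Term 2 = 0.0260 * 9.1600 * 0.9806888952 * 0.6099195592 = 0.1424533412
Term 3 = -0.0320 * 8.8500 * 0.9762857098 * 0.4973354847 = -0.1375053604
Theta = -0.6567104011 + (0.1424533412) + (-0.1375053604) = -0.651762


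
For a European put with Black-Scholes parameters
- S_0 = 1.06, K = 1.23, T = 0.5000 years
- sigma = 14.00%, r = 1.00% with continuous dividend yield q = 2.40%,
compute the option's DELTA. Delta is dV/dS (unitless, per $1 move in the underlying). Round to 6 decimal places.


d1 = -1.5237672450; d2 = -1.6227621943
phi(d1) = 0.1249462241; exp(-qT) = 0.9880717129; exp(-rT) = 0.9950124792
N(-d1) = 0.9362165677
Delta = -exp(-qT) * N(-d1) = -0.9880717129 * 0.9362165677 = -0.925049

Answer: Delta = -0.925049


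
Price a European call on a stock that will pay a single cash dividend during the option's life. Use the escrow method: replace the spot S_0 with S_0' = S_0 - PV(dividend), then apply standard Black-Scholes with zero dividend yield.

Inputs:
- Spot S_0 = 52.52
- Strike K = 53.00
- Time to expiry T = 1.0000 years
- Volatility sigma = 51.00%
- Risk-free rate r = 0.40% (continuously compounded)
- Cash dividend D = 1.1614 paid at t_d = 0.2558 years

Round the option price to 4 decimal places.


PV(D) = D * exp(-r * t_d) = 1.1614 * 0.99897732 = 1.16021226
S_0' = S_0 - PV(D) = 52.5200 - 1.16021226 = 51.35978774
d1 = (ln(S_0'/K) + (r + sigma^2/2)*T) / (sigma*sqrt(T)) = 0.20120316
d2 = d1 - sigma*sqrt(T) = -0.30879684
exp(-rT) = 0.99600799
N(d1) = 0.57973014; N(d2) = 0.37873804
C = S_0' * N(d1) - K * exp(-rT) * N(d2) = 51.35978774 * 0.57973014 - 53.0000 * 0.99600799 * 0.37873804 = 9.7818

Answer: Price = 9.7818


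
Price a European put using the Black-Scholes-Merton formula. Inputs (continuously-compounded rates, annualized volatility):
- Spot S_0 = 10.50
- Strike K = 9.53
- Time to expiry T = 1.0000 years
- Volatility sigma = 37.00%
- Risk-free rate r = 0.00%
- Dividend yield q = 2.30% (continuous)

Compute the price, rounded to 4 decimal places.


d1 = (ln(S/K) + (r - q + 0.5*sigma^2) * T) / (sigma * sqrt(T)) = 0.38481227
d2 = d1 - sigma * sqrt(T) = 0.01481227
exp(-rT) = 1.00000000; exp(-qT) = 0.97726248
P = K * exp(-rT) * N(-d2) - S_0 * exp(-qT) * N(-d1)
N(-d1) = 0.35018825; N(-d2) = 0.49409098
P = 9.5300 * 1.00000000 * 0.49409098 - 10.5000 * 0.97726248 * 0.35018825 = 1.1153

Answer: Price = 1.1153


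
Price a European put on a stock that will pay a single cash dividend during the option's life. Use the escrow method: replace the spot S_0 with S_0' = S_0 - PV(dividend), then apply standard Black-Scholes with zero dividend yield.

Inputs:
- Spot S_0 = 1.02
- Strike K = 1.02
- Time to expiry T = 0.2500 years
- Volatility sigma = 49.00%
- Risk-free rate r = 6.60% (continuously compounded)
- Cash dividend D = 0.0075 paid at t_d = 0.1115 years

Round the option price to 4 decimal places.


Answer: Price = 0.0937

Derivation:
PV(D) = D * exp(-r * t_d) = 0.0075 * 0.99266801 = 0.00744501
S_0' = S_0 - PV(D) = 1.0200 - 0.00744501 = 1.01255499
d1 = (ln(S_0'/K) + (r + sigma^2/2)*T) / (sigma*sqrt(T)) = 0.15994572
d2 = d1 - sigma*sqrt(T) = -0.08505428
exp(-rT) = 0.98363538
N(-d1) = 0.43646191; N(-d2) = 0.53389088
P = K * exp(-rT) * N(-d2) - S_0' * N(-d1) = 1.0200 * 0.98363538 * 0.53389088 - 1.01255499 * 0.43646191 = 0.0937


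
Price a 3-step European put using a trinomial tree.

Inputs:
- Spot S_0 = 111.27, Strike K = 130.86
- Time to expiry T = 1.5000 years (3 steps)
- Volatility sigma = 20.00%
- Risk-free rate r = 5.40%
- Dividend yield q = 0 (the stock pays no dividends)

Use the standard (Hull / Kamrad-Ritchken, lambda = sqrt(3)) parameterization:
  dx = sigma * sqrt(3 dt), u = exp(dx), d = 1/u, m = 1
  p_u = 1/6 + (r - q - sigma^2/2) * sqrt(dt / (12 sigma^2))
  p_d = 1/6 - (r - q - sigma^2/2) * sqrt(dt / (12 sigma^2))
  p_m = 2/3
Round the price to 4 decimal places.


dt = T/N = 0.500000; dx = sigma*sqrt(3*dt) = 0.244949
u = exp(dx) = 1.277556; d = 1/u = 0.782744
p_u = 0.201368, p_m = 0.666667, p_d = 0.131966
Discount per step: exp(-r*dt) = 0.973361
Stock lattice S(k, j) with j the centered position index:
  k=0: S(0,+0) = 111.2700
  k=1: S(1,-1) = 87.0960; S(1,+0) = 111.2700; S(1,+1) = 142.1537
  k=2: S(2,-2) = 68.1739; S(2,-1) = 87.0960; S(2,+0) = 111.2700; S(2,+1) = 142.1537; S(2,+2) = 181.6093
  k=3: S(3,-3) = 53.3627; S(3,-2) = 68.1739; S(3,-1) = 87.0960; S(3,+0) = 111.2700; S(3,+1) = 142.1537; S(3,+2) = 181.6093; S(3,+3) = 232.0161
Terminal payoffs V(N, j) = max(K - S_T, 0):
  V(3,-3) = 77.497260; V(3,-2) = 62.686104; V(3,-1) = 43.764022; V(3,+0) = 19.590000; V(3,+1) = 0.000000; V(3,+2) = 0.000000; V(3,+3) = 0.000000
Backward induction: V(k, j) = exp(-r*dt) * [p_u * V(k+1, j+1) + p_m * V(k+1, j) + p_d * V(k+1, j-1)]
  V(2,-2) = exp(-r*dt) * [p_u*43.764022 + p_m*62.686104 + p_d*77.497260] = 59.209924
  V(2,-1) = exp(-r*dt) * [p_u*19.590000 + p_m*43.764022 + p_d*62.686104] = 40.290552
  V(2,+0) = exp(-r*dt) * [p_u*0.000000 + p_m*19.590000 + p_d*43.764022] = 18.333594
  V(2,+1) = exp(-r*dt) * [p_u*0.000000 + p_m*0.000000 + p_d*19.590000] = 2.516339
  V(2,+2) = exp(-r*dt) * [p_u*0.000000 + p_m*0.000000 + p_d*0.000000] = 0.000000
  V(1,-1) = exp(-r*dt) * [p_u*18.333594 + p_m*40.290552 + p_d*59.209924] = 37.343816
  V(1,+0) = exp(-r*dt) * [p_u*2.516339 + p_m*18.333594 + p_d*40.290552] = 17.565346
  V(1,+1) = exp(-r*dt) * [p_u*0.000000 + p_m*2.516339 + p_d*18.333594] = 3.987824
  V(0,+0) = exp(-r*dt) * [p_u*3.987824 + p_m*17.565346 + p_d*37.343816] = 16.976732

Answer: Price = V(0,0) = 16.9767


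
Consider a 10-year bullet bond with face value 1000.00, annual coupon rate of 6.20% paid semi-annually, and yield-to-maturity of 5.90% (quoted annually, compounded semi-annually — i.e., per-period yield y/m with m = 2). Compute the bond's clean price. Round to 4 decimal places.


Coupon per period c = face * coupon_rate / m = 31.000000
Periods per year m = 2; per-period yield y/m = 0.029500
Number of cashflows N = 20
Cashflows (t years, CF_t, discount factor 1/(1+y/m)^(m*t), PV):
  t = 0.5000: CF_t = 31.000000, DF = 0.971345, PV = 30.111705
  t = 1.0000: CF_t = 31.000000, DF = 0.943512, PV = 29.248863
  t = 1.5000: CF_t = 31.000000, DF = 0.916476, PV = 28.410746
  t = 2.0000: CF_t = 31.000000, DF = 0.890214, PV = 27.596645
  t = 2.5000: CF_t = 31.000000, DF = 0.864706, PV = 26.805872
  t = 3.0000: CF_t = 31.000000, DF = 0.839928, PV = 26.037758
  t = 3.5000: CF_t = 31.000000, DF = 0.815860, PV = 25.291654
  t = 4.0000: CF_t = 31.000000, DF = 0.792482, PV = 24.566930
  t = 4.5000: CF_t = 31.000000, DF = 0.769773, PV = 23.862972
  t = 5.0000: CF_t = 31.000000, DF = 0.747716, PV = 23.179186
  t = 5.5000: CF_t = 31.000000, DF = 0.726290, PV = 22.514994
  t = 6.0000: CF_t = 31.000000, DF = 0.705479, PV = 21.869834
  t = 6.5000: CF_t = 31.000000, DF = 0.685263, PV = 21.243161
  t = 7.0000: CF_t = 31.000000, DF = 0.665627, PV = 20.634444
  t = 7.5000: CF_t = 31.000000, DF = 0.646554, PV = 20.043171
  t = 8.0000: CF_t = 31.000000, DF = 0.628027, PV = 19.468840
  t = 8.5000: CF_t = 31.000000, DF = 0.610031, PV = 18.910967
  t = 9.0000: CF_t = 31.000000, DF = 0.592551, PV = 18.369079
  t = 9.5000: CF_t = 31.000000, DF = 0.575572, PV = 17.842719
  t = 10.0000: CF_t = 1031.000000, DF = 0.559079, PV = 576.410185
Price P = sum_t PV_t = 1022.419725

Answer: Price = 1022.4197


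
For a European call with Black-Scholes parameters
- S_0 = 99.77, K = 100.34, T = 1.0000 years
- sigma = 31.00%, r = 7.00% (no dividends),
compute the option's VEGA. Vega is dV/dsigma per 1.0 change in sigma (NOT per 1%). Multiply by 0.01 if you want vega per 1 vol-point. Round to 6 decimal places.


Answer: Vega = 37.272339

Derivation:
d1 = 0.3624294125; d2 = 0.0524294125
phi(d1) = 0.3735826280; exp(-qT) = 1.0000000000; exp(-rT) = 0.9323938199
Vega = S * exp(-qT) * phi(d1) * sqrt(T) = 99.7700 * 1.0000000000 * 0.3735826280 * 1.0000000000 = 37.272339


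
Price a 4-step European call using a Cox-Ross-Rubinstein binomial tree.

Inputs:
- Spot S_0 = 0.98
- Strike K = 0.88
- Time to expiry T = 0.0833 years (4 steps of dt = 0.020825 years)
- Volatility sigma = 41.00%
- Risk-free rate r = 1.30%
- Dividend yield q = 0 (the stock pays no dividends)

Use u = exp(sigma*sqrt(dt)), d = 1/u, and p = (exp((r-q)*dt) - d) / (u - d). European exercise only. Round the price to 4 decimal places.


Answer: Price = V(0,0) = 0.1108

Derivation:
dt = T/N = 0.020825
u = exp(sigma*sqrt(dt)) = 1.060952; d = 1/u = 0.942550
p = (exp((r-q)*dt) - d) / (u - d) = 0.487499
Discount per step: exp(-r*dt) = 0.999729
Stock lattice S(k, i) with i counting down-moves:
  k=0: S(0,0) = 0.9800
  k=1: S(1,0) = 1.0397; S(1,1) = 0.9237
  k=2: S(2,0) = 1.1031; S(2,1) = 0.9800; S(2,2) = 0.8706
  k=3: S(3,0) = 1.1703; S(3,1) = 1.0397; S(3,2) = 0.9237; S(3,3) = 0.8206
  k=4: S(4,0) = 1.2417; S(4,1) = 1.1031; S(4,2) = 0.9800; S(4,3) = 0.8706; S(4,4) = 0.7735
Terminal payoffs V(N, i) = max(S_T - K, 0):
  V(4,0) = 0.361678; V(4,1) = 0.223107; V(4,2) = 0.100000; V(4,3) = 0.000000; V(4,4) = 0.000000
Backward induction: V(k, i) = exp(-r*dt) * [p * V(k+1, i) + (1-p) * V(k+1, i+1)].
  V(3,0) = exp(-r*dt) * [p*0.361678 + (1-p)*0.223107] = 0.290581
  V(3,1) = exp(-r*dt) * [p*0.223107 + (1-p)*0.100000] = 0.159971
  V(3,2) = exp(-r*dt) * [p*0.100000 + (1-p)*0.000000] = 0.048737
  V(3,3) = exp(-r*dt) * [p*0.000000 + (1-p)*0.000000] = 0.000000
  V(2,0) = exp(-r*dt) * [p*0.290581 + (1-p)*0.159971] = 0.223583
  V(2,1) = exp(-r*dt) * [p*0.159971 + (1-p)*0.048737] = 0.102936
  V(2,2) = exp(-r*dt) * [p*0.048737 + (1-p)*0.000000] = 0.023753
  V(1,0) = exp(-r*dt) * [p*0.223583 + (1-p)*0.102936] = 0.161707
  V(1,1) = exp(-r*dt) * [p*0.102936 + (1-p)*0.023753] = 0.062337
  V(0,0) = exp(-r*dt) * [p*0.161707 + (1-p)*0.062337] = 0.110750


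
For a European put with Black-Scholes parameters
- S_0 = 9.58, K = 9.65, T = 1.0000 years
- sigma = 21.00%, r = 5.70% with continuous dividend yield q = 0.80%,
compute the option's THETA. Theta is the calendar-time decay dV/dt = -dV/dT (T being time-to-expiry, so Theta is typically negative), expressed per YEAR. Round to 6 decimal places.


d1 = 0.3036651268; d2 = 0.0936651268
phi(d1) = 0.3809661367; exp(-qT) = 0.9920319148; exp(-rT) = 0.9445940694
Theta = -S*exp(-qT)*phi(d1)*sigma/(2*sqrt(T)) + r*K*exp(-rT)*N(-d2) - q*S*exp(-qT)*N(-d1)
N(-d1) = 0.3806915144; N(-d2) = 0.4626875866; sqrt(T) = 1.0000000000
Term 1 = -9.5800 * 0.9920319148 * 0.3809661367 * 0.2100 / (2 * 1.0000000000) = -0.3801603564
Term 2 = 0.0570 * 9.6500 * 0.9445940694 * 0.4626875866 = 0.2404004253
Term 3 = -0.0080 * 9.5800 * 0.9920319148 * 0.3806915144 = -0.0289437192
Theta = -0.3801603564 + (0.2404004253) + (-0.0289437192) = -0.168704

Answer: Theta = -0.168704


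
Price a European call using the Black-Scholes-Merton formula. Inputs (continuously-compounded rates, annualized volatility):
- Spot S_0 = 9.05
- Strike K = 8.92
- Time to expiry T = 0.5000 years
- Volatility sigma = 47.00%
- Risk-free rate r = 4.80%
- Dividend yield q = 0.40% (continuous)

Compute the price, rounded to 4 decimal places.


Answer: Price = 1.3394

Derivation:
d1 = (ln(S/K) + (r - q + 0.5*sigma^2) * T) / (sigma * sqrt(T)) = 0.27590347
d2 = d1 - sigma * sqrt(T) = -0.05643672
exp(-rT) = 0.97628571; exp(-qT) = 0.99800200
C = S_0 * exp(-qT) * N(d1) - K * exp(-rT) * N(d2)
N(d1) = 0.60868890; N(d2) = 0.47749695
C = 9.0500 * 0.99800200 * 0.60868890 - 8.9200 * 0.97628571 * 0.47749695 = 1.3394


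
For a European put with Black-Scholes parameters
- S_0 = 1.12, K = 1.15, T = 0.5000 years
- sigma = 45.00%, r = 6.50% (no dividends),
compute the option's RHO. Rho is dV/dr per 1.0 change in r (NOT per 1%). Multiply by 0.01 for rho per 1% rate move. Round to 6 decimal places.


d1 = 0.1781649594; d2 = -0.1400330921
phi(d1) = 0.3926604994; exp(-qT) = 1.0000000000; exp(-rT) = 0.9680224498
N(-d2) = 0.5556830779
Rho = -K*T*exp(-rT)*N(-d2) = -1.1500 * 0.5000 * 0.9680224498 * 0.5556830779 = -0.309300

Answer: Rho = -0.309300


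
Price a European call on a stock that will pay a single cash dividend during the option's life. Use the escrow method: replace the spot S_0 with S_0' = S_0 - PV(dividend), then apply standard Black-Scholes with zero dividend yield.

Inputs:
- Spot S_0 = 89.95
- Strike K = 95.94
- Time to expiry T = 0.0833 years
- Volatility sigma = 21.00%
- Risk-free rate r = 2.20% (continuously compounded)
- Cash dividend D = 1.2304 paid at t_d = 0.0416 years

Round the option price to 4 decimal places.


PV(D) = D * exp(-r * t_d) = 1.2304 * 0.99908522 = 1.22927445
S_0' = S_0 - PV(D) = 89.9500 - 1.22927445 = 88.72072555
d1 = (ln(S_0'/K) + (r + sigma^2/2)*T) / (sigma*sqrt(T)) = -1.23016891
d2 = d1 - sigma*sqrt(T) = -1.29077856
exp(-rT) = 0.99816908
N(d1) = 0.10931693; N(d2) = 0.09839024
C = S_0' * N(d1) - K * exp(-rT) * N(d2) = 88.72072555 * 0.10931693 - 95.9400 * 0.99816908 * 0.09839024 = 0.2764

Answer: Price = 0.2764


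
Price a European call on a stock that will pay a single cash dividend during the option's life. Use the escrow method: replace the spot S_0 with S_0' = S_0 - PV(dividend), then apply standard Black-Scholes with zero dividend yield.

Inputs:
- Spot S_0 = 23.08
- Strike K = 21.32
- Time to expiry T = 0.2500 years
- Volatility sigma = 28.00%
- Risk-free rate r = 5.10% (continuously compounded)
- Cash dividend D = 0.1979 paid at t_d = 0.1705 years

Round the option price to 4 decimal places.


Answer: Price = 2.3543

Derivation:
PV(D) = D * exp(-r * t_d) = 0.1979 * 0.99134220 = 0.19618662
S_0' = S_0 - PV(D) = 23.0800 - 0.19618662 = 22.88381338
d1 = (ln(S_0'/K) + (r + sigma^2/2)*T) / (sigma*sqrt(T)) = 0.66667301
d2 = d1 - sigma*sqrt(T) = 0.52667301
exp(-rT) = 0.98733094
N(d1) = 0.74750949; N(d2) = 0.70078966
C = S_0' * N(d1) - K * exp(-rT) * N(d2) = 22.88381338 * 0.74750949 - 21.3200 * 0.98733094 * 0.70078966 = 2.3543


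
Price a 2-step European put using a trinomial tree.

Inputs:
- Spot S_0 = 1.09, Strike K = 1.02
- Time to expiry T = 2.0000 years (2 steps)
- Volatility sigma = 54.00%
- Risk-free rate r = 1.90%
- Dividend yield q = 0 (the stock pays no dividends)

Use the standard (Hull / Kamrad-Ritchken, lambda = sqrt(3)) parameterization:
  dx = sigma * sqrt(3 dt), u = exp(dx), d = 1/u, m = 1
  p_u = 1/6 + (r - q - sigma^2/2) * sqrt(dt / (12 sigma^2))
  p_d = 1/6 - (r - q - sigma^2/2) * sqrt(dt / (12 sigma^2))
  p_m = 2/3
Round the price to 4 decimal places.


dt = T/N = 1.000000; dx = sigma*sqrt(3*dt) = 0.935307
u = exp(dx) = 2.547997; d = 1/u = 0.392465
p_u = 0.098881, p_m = 0.666667, p_d = 0.234452
Discount per step: exp(-r*dt) = 0.981179
Stock lattice S(k, j) with j the centered position index:
  k=0: S(0,+0) = 1.0900
  k=1: S(1,-1) = 0.4278; S(1,+0) = 1.0900; S(1,+1) = 2.7773
  k=2: S(2,-2) = 0.1679; S(2,-1) = 0.4278; S(2,+0) = 1.0900; S(2,+1) = 2.7773; S(2,+2) = 7.0766
Terminal payoffs V(N, j) = max(K - S_T, 0):
  V(2,-2) = 0.852108; V(2,-1) = 0.592213; V(2,+0) = 0.000000; V(2,+1) = 0.000000; V(2,+2) = 0.000000
Backward induction: V(k, j) = exp(-r*dt) * [p_u * V(k+1, j+1) + p_m * V(k+1, j) + p_d * V(k+1, j-1)]
  V(1,-1) = exp(-r*dt) * [p_u*0.000000 + p_m*0.592213 + p_d*0.852108] = 0.583397
  V(1,+0) = exp(-r*dt) * [p_u*0.000000 + p_m*0.000000 + p_d*0.592213] = 0.136232
  V(1,+1) = exp(-r*dt) * [p_u*0.000000 + p_m*0.000000 + p_d*0.000000] = 0.000000
  V(0,+0) = exp(-r*dt) * [p_u*0.000000 + p_m*0.136232 + p_d*0.583397] = 0.223316

Answer: Price = V(0,0) = 0.2233


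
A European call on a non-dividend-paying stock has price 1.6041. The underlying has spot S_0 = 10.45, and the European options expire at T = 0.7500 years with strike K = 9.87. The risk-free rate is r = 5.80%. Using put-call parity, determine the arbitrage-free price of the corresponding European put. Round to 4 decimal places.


Put-call parity: C - P = S_0 * exp(-qT) - K * exp(-rT).
S_0 * exp(-qT) = 10.4500 * 1.00000000 = 10.45000000
K * exp(-rT) = 9.8700 * 0.95743255 = 9.44985931
P = C - S*exp(-qT) + K*exp(-rT)
P = 1.6041 - 10.45000000 + 9.44985931 = 0.6040

Answer: Put price = 0.6040


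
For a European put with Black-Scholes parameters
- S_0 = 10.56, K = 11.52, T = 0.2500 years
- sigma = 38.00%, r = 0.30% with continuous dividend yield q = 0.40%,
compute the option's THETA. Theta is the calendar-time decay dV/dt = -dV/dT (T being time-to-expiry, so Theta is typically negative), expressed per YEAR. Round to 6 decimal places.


d1 = -0.3642704052; d2 = -0.5542704052
phi(d1) = 0.3733328129; exp(-qT) = 0.9990004998; exp(-rT) = 0.9992502812
Theta = -S*exp(-qT)*phi(d1)*sigma/(2*sqrt(T)) + r*K*exp(-rT)*N(-d2) - q*S*exp(-qT)*N(-d1)
N(-d1) = 0.6421719514; N(-d2) = 0.7103030995; sqrt(T) = 0.5000000000
Term 1 = -10.5600 * 0.9990004998 * 0.3733328129 * 0.3800 / (2 * 0.5000000000) = -1.4966125504
Term 2 = 0.0030 * 11.5200 * 0.9992502812 * 0.7103030995 = 0.0245296710
Term 3 = -0.0040 * 10.5600 * 0.9990004998 * 0.6421719514 = -0.0270982314
Theta = -1.4966125504 + (0.0245296710) + (-0.0270982314) = -1.499181

Answer: Theta = -1.499181


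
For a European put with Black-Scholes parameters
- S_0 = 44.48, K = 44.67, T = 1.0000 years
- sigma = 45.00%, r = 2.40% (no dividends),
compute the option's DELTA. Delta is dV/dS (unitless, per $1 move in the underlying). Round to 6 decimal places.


Answer: Delta = -0.394018

Derivation:
d1 = 0.2688611435; d2 = -0.1811388565
phi(d1) = 0.3847807104; exp(-qT) = 1.0000000000; exp(-rT) = 0.9762857098
N(-d1) = 0.3940182696
Delta = -exp(-qT) * N(-d1) = -1.0000000000 * 0.3940182696 = -0.394018


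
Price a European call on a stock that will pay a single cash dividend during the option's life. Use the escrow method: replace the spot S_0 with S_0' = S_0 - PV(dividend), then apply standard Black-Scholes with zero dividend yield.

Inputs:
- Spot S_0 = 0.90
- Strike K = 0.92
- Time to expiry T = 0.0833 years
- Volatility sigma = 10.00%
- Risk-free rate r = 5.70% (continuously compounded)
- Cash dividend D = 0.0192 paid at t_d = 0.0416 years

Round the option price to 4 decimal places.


Answer: Price = 0.0011

Derivation:
PV(D) = D * exp(-r * t_d) = 0.0192 * 0.99763161 = 0.01915453
S_0' = S_0 - PV(D) = 0.9000 - 0.01915453 = 0.88084547
d1 = (ln(S_0'/K) + (r + sigma^2/2)*T) / (sigma*sqrt(T)) = -1.32794695
d2 = d1 - sigma*sqrt(T) = -1.35680869
exp(-rT) = 0.99526315
N(d1) = 0.09209782; N(d2) = 0.08742100
C = S_0' * N(d1) - K * exp(-rT) * N(d2) = 0.88084547 * 0.09209782 - 0.9200 * 0.99526315 * 0.08742100 = 0.0011


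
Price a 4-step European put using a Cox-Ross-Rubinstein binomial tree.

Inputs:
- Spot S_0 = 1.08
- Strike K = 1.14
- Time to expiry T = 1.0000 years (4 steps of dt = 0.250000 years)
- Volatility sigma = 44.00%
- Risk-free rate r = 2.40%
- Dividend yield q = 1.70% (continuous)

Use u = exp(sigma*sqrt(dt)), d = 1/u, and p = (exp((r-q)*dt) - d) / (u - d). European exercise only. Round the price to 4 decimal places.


Answer: Price = V(0,0) = 0.2140

Derivation:
dt = T/N = 0.250000
u = exp(sigma*sqrt(dt)) = 1.246077; d = 1/u = 0.802519
p = (exp((r-q)*dt) - d) / (u - d) = 0.449170
Discount per step: exp(-r*dt) = 0.994018
Stock lattice S(k, i) with i counting down-moves:
  k=0: S(0,0) = 1.0800
  k=1: S(1,0) = 1.3458; S(1,1) = 0.8667
  k=2: S(2,0) = 1.6769; S(2,1) = 1.0800; S(2,2) = 0.6956
  k=3: S(3,0) = 2.0896; S(3,1) = 1.3458; S(3,2) = 0.8667; S(3,3) = 0.5582
  k=4: S(4,0) = 2.6038; S(4,1) = 1.6769; S(4,2) = 1.0800; S(4,3) = 0.6956; S(4,4) = 0.4480
Terminal payoffs V(N, i) = max(K - S_T, 0):
  V(4,0) = 0.000000; V(4,1) = 0.000000; V(4,2) = 0.060000; V(4,3) = 0.444441; V(4,4) = 0.692034
Backward induction: V(k, i) = exp(-r*dt) * [p * V(k+1, i) + (1-p) * V(k+1, i+1)].
  V(3,0) = exp(-r*dt) * [p*0.000000 + (1-p)*0.000000] = 0.000000
  V(3,1) = exp(-r*dt) * [p*0.000000 + (1-p)*0.060000] = 0.032852
  V(3,2) = exp(-r*dt) * [p*0.060000 + (1-p)*0.444441] = 0.270136
  V(3,3) = exp(-r*dt) * [p*0.444441 + (1-p)*0.692034] = 0.577348
  V(2,0) = exp(-r*dt) * [p*0.000000 + (1-p)*0.032852] = 0.017988
  V(2,1) = exp(-r*dt) * [p*0.032852 + (1-p)*0.270136] = 0.162577
  V(2,2) = exp(-r*dt) * [p*0.270136 + (1-p)*0.577348] = 0.436730
  V(1,0) = exp(-r*dt) * [p*0.017988 + (1-p)*0.162577] = 0.097048
  V(1,1) = exp(-r*dt) * [p*0.162577 + (1-p)*0.436730] = 0.311713
  V(0,0) = exp(-r*dt) * [p*0.097048 + (1-p)*0.311713] = 0.214004


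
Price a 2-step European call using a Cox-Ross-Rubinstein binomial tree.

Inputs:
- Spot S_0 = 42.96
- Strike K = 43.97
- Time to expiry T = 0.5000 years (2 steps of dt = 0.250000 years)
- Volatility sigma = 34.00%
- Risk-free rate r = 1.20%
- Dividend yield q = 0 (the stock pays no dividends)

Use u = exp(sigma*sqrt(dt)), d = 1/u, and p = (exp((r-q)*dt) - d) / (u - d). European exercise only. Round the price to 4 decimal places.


dt = T/N = 0.250000
u = exp(sigma*sqrt(dt)) = 1.185305; d = 1/u = 0.843665
p = (exp((r-q)*dt) - d) / (u - d) = 0.466396
Discount per step: exp(-r*dt) = 0.997004
Stock lattice S(k, i) with i counting down-moves:
  k=0: S(0,0) = 42.9600
  k=1: S(1,0) = 50.9207; S(1,1) = 36.2438
  k=2: S(2,0) = 60.3565; S(2,1) = 42.9600; S(2,2) = 30.5777
Terminal payoffs V(N, i) = max(S_T - K, 0):
  V(2,0) = 16.386548; V(2,1) = 0.000000; V(2,2) = 0.000000
Backward induction: V(k, i) = exp(-r*dt) * [p * V(k+1, i) + (1-p) * V(k+1, i+1)].
  V(1,0) = exp(-r*dt) * [p*16.386548 + (1-p)*0.000000] = 7.619734
  V(1,1) = exp(-r*dt) * [p*0.000000 + (1-p)*0.000000] = 0.000000
  V(0,0) = exp(-r*dt) * [p*7.619734 + (1-p)*0.000000] = 3.543171

Answer: Price = V(0,0) = 3.5432


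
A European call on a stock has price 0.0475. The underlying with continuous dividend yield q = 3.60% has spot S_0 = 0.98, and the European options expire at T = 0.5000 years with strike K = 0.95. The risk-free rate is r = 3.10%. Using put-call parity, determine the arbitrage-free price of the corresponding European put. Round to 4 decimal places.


Answer: Put price = 0.0204

Derivation:
Put-call parity: C - P = S_0 * exp(-qT) - K * exp(-rT).
S_0 * exp(-qT) = 0.9800 * 0.98216103 = 0.96251781
K * exp(-rT) = 0.9500 * 0.98461951 = 0.93538853
P = C - S*exp(-qT) + K*exp(-rT)
P = 0.0475 - 0.96251781 + 0.93538853 = 0.0204


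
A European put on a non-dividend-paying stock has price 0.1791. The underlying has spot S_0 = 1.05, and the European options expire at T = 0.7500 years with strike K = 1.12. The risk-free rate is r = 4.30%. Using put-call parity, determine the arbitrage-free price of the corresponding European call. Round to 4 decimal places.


Put-call parity: C - P = S_0 * exp(-qT) - K * exp(-rT).
S_0 * exp(-qT) = 1.0500 * 1.00000000 = 1.05000000
K * exp(-rT) = 1.1200 * 0.96826449 = 1.08445622
C = P + S*exp(-qT) - K*exp(-rT)
C = 0.1791 + 1.05000000 - 1.08445622 = 0.1446

Answer: Call price = 0.1446


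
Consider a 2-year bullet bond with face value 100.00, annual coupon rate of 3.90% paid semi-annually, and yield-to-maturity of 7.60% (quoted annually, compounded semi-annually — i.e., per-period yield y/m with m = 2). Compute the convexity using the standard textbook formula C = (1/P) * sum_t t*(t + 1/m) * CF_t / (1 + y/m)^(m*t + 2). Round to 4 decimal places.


Answer: Convexity = 4.4587

Derivation:
Coupon per period c = face * coupon_rate / m = 1.950000
Periods per year m = 2; per-period yield y/m = 0.038000
Number of cashflows N = 4
Cashflows (t years, CF_t, discount factor 1/(1+y/m)^(m*t), PV):
  t = 0.5000: CF_t = 1.950000, DF = 0.963391, PV = 1.878613
  t = 1.0000: CF_t = 1.950000, DF = 0.928122, PV = 1.809839
  t = 1.5000: CF_t = 1.950000, DF = 0.894145, PV = 1.743583
  t = 2.0000: CF_t = 101.950000, DF = 0.861411, PV = 87.820886
Price P = sum_t PV_t = 93.252921
Convexity numerator sum_t t*(t + 1/m) * CF_t / (1+y/m)^(m*t + 2):
  t = 0.5000: term = 0.871791
  t = 1.0000: term = 2.519628
  t = 1.5000: term = 4.854775
  t = 2.0000: term = 407.542695
Convexity = (1/P) * sum = 415.788890 / 93.252921 = 4.458722


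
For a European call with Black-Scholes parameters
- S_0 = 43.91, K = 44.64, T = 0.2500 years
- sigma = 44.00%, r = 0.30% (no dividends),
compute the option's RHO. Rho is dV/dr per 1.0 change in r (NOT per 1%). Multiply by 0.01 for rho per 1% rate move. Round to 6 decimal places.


d1 = 0.0384625750; d2 = -0.1815374250
phi(d1) = 0.3986472980; exp(-qT) = 1.0000000000; exp(-rT) = 0.9992502812
N(d2) = 0.4279728801
Rho = K*T*exp(-rT)*N(d2) = 44.6400 * 0.2500 * 0.9992502812 * 0.4279728801 = 4.772597

Answer: Rho = 4.772597


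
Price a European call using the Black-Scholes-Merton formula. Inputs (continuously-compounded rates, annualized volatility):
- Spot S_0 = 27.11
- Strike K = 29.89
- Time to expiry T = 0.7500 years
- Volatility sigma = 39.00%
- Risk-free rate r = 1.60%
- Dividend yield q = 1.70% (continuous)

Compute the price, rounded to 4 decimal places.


d1 = (ln(S/K) + (r - q + 0.5*sigma^2) * T) / (sigma * sqrt(T)) = -0.12237994
d2 = d1 - sigma * sqrt(T) = -0.46012985
exp(-rT) = 0.98807171; exp(-qT) = 0.98733094
C = S_0 * exp(-qT) * N(d1) - K * exp(-rT) * N(d2)
N(d1) = 0.45129906; N(d2) = 0.32271151
C = 27.1100 * 0.98733094 * 0.45129906 - 29.8900 * 0.98807171 * 0.32271151 = 2.5489

Answer: Price = 2.5489


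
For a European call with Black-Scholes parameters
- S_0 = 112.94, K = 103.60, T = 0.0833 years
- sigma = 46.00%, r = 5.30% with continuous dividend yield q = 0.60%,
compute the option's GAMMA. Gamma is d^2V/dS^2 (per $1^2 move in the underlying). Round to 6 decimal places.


Answer: Gamma = 0.020133

Derivation:
d1 = 0.7460427041; d2 = 0.6132787029
phi(d1) = 0.3020301623; exp(-qT) = 0.9995003249; exp(-rT) = 0.9955948313
Gamma = exp(-qT) * phi(d1) / (S * sigma * sqrt(T)) = 0.9995003249 * 0.3020301623 / (112.9400 * 0.4600 * 0.2886173938) = 0.020133


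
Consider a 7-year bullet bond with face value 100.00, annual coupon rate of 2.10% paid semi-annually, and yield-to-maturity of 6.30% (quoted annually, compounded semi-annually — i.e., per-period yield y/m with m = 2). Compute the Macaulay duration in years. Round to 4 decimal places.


Coupon per period c = face * coupon_rate / m = 1.050000
Periods per year m = 2; per-period yield y/m = 0.031500
Number of cashflows N = 14
Cashflows (t years, CF_t, discount factor 1/(1+y/m)^(m*t), PV):
  t = 0.5000: CF_t = 1.050000, DF = 0.969462, PV = 1.017935
  t = 1.0000: CF_t = 1.050000, DF = 0.939856, PV = 0.986849
  t = 1.5000: CF_t = 1.050000, DF = 0.911155, PV = 0.956713
  t = 2.0000: CF_t = 1.050000, DF = 0.883330, PV = 0.927497
  t = 2.5000: CF_t = 1.050000, DF = 0.856355, PV = 0.899173
  t = 3.0000: CF_t = 1.050000, DF = 0.830204, PV = 0.871714
  t = 3.5000: CF_t = 1.050000, DF = 0.804851, PV = 0.845093
  t = 4.0000: CF_t = 1.050000, DF = 0.780272, PV = 0.819286
  t = 4.5000: CF_t = 1.050000, DF = 0.756444, PV = 0.794266
  t = 5.0000: CF_t = 1.050000, DF = 0.733344, PV = 0.770011
  t = 5.5000: CF_t = 1.050000, DF = 0.710949, PV = 0.746496
  t = 6.0000: CF_t = 1.050000, DF = 0.689238, PV = 0.723700
  t = 6.5000: CF_t = 1.050000, DF = 0.668190, PV = 0.701600
  t = 7.0000: CF_t = 101.050000, DF = 0.647785, PV = 65.458653
Price P = sum_t PV_t = 76.518986
Macaulay numerator sum_t t * PV_t:
  t * PV_t at t = 0.5000: 0.508968
  t * PV_t at t = 1.0000: 0.986849
  t * PV_t at t = 1.5000: 1.435069
  t * PV_t at t = 2.0000: 1.854993
  t * PV_t at t = 2.5000: 2.247932
  t * PV_t at t = 3.0000: 2.615141
  t * PV_t at t = 3.5000: 2.957827
  t * PV_t at t = 4.0000: 3.277143
  t * PV_t at t = 4.5000: 3.574199
  t * PV_t at t = 5.0000: 3.850055
  t * PV_t at t = 5.5000: 4.105730
  t * PV_t at t = 6.0000: 4.342199
  t * PV_t at t = 6.5000: 4.560397
  t * PV_t at t = 7.0000: 458.210572
Macaulay duration D = (sum_t t * PV_t) / P = 494.527076 / 76.518986 = 6.462802

Answer: Macaulay duration = 6.4628 years


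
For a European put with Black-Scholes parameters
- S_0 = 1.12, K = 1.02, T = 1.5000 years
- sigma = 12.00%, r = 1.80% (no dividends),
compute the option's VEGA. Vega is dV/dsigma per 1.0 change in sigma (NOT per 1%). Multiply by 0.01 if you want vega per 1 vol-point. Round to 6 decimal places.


d1 = 0.8935606446; d2 = 0.7465912600
phi(d1) = 0.2676262541; exp(-qT) = 1.0000000000; exp(-rT) = 0.9733612415
Vega = S * exp(-qT) * phi(d1) * sqrt(T) = 1.1200 * 1.0000000000 * 0.2676262541 * 1.2247448714 = 0.367107

Answer: Vega = 0.367107


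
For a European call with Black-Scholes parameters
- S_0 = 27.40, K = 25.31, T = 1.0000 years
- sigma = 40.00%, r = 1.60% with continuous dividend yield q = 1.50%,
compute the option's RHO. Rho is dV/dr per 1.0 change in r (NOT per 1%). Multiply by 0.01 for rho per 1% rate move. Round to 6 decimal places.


d1 = 0.4008585971; d2 = 0.0008585971
phi(d1) = 0.3681435481; exp(-qT) = 0.9851119396; exp(-rT) = 0.9841273201
N(d2) = 0.5003425306
Rho = K*T*exp(-rT)*N(d2) = 25.3100 * 1.0000 * 0.9841273201 * 0.5003425306 = 12.462663

Answer: Rho = 12.462663


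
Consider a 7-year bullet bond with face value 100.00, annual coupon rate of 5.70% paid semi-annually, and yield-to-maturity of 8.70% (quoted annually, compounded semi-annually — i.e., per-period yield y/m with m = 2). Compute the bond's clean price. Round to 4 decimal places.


Coupon per period c = face * coupon_rate / m = 2.850000
Periods per year m = 2; per-period yield y/m = 0.043500
Number of cashflows N = 14
Cashflows (t years, CF_t, discount factor 1/(1+y/m)^(m*t), PV):
  t = 0.5000: CF_t = 2.850000, DF = 0.958313, PV = 2.731193
  t = 1.0000: CF_t = 2.850000, DF = 0.918365, PV = 2.617339
  t = 1.5000: CF_t = 2.850000, DF = 0.880081, PV = 2.508231
  t = 2.0000: CF_t = 2.850000, DF = 0.843393, PV = 2.403671
  t = 2.5000: CF_t = 2.850000, DF = 0.808235, PV = 2.303470
  t = 3.0000: CF_t = 2.850000, DF = 0.774543, PV = 2.207446
  t = 3.5000: CF_t = 2.850000, DF = 0.742254, PV = 2.115425
  t = 4.0000: CF_t = 2.850000, DF = 0.711312, PV = 2.027240
  t = 4.5000: CF_t = 2.850000, DF = 0.681660, PV = 1.942731
  t = 5.0000: CF_t = 2.850000, DF = 0.653244, PV = 1.861746
  t = 5.5000: CF_t = 2.850000, DF = 0.626013, PV = 1.784136
  t = 6.0000: CF_t = 2.850000, DF = 0.599916, PV = 1.709761
  t = 6.5000: CF_t = 2.850000, DF = 0.574908, PV = 1.638487
  t = 7.0000: CF_t = 102.850000, DF = 0.550942, PV = 56.664355
Price P = sum_t PV_t = 84.515231

Answer: Price = 84.5152


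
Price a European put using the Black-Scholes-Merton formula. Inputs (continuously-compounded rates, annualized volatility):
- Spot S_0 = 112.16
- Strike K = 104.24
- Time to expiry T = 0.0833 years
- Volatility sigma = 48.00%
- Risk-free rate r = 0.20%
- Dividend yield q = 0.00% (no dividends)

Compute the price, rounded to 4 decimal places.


d1 = (ln(S/K) + (r - q + 0.5*sigma^2) * T) / (sigma * sqrt(T)) = 0.59907202
d2 = d1 - sigma * sqrt(T) = 0.46053567
exp(-rT) = 0.99983341; exp(-qT) = 1.00000000
P = K * exp(-rT) * N(-d2) - S_0 * exp(-qT) * N(-d1)
N(-d1) = 0.27456243; N(-d2) = 0.32256589
P = 104.2400 * 0.99983341 * 0.32256589 - 112.1600 * 1.00000000 * 0.27456243 = 2.8237

Answer: Price = 2.8237


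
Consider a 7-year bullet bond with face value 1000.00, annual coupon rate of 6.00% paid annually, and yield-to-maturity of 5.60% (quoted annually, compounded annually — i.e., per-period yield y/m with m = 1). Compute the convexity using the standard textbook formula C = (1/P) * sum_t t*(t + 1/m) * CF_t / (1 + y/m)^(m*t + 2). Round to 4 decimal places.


Coupon per period c = face * coupon_rate / m = 60.000000
Periods per year m = 1; per-period yield y/m = 0.056000
Number of cashflows N = 7
Cashflows (t years, CF_t, discount factor 1/(1+y/m)^(m*t), PV):
  t = 1.0000: CF_t = 60.000000, DF = 0.946970, PV = 56.818182
  t = 2.0000: CF_t = 60.000000, DF = 0.896752, PV = 53.805096
  t = 3.0000: CF_t = 60.000000, DF = 0.849197, PV = 50.951796
  t = 4.0000: CF_t = 60.000000, DF = 0.804163, PV = 48.249807
  t = 5.0000: CF_t = 60.000000, DF = 0.761518, PV = 45.691105
  t = 6.0000: CF_t = 60.000000, DF = 0.721135, PV = 43.268092
  t = 7.0000: CF_t = 1060.000000, DF = 0.682893, PV = 723.866433
Price P = sum_t PV_t = 1022.650510
Convexity numerator sum_t t*(t + 1/m) * CF_t / (1+y/m)^(m*t + 2):
  t = 1.0000: term = 101.903592
  t = 2.0000: term = 289.498840
  t = 3.0000: term = 548.293258
  t = 4.0000: term = 865.361833
  t = 5.0000: term = 1229.207150
  t = 6.0000: term = 1629.630691
  t = 7.0000: term = 36351.189658
Convexity = (1/P) * sum = 41015.085022 / 1022.650510 = 40.106649

Answer: Convexity = 40.1066


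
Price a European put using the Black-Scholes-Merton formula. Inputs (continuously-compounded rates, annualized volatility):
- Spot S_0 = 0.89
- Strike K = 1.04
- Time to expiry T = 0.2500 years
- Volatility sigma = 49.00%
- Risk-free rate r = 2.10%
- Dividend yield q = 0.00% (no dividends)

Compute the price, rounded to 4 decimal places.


Answer: Price = 0.1831

Derivation:
d1 = (ln(S/K) + (r - q + 0.5*sigma^2) * T) / (sigma * sqrt(T)) = -0.49180420
d2 = d1 - sigma * sqrt(T) = -0.73680420
exp(-rT) = 0.99476376; exp(-qT) = 1.00000000
P = K * exp(-rT) * N(-d2) - S_0 * exp(-qT) * N(-d1)
N(-d1) = 0.68857112; N(-d2) = 0.76937929
P = 1.0400 * 0.99476376 * 0.76937929 - 0.8900 * 1.00000000 * 0.68857112 = 0.1831


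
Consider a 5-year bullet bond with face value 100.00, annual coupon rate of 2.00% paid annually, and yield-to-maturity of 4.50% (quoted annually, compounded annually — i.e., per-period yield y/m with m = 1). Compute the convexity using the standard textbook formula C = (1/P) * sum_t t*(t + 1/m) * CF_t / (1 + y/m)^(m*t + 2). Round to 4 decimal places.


Coupon per period c = face * coupon_rate / m = 2.000000
Periods per year m = 1; per-period yield y/m = 0.045000
Number of cashflows N = 5
Cashflows (t years, CF_t, discount factor 1/(1+y/m)^(m*t), PV):
  t = 1.0000: CF_t = 2.000000, DF = 0.956938, PV = 1.913876
  t = 2.0000: CF_t = 2.000000, DF = 0.915730, PV = 1.831460
  t = 3.0000: CF_t = 2.000000, DF = 0.876297, PV = 1.752593
  t = 4.0000: CF_t = 2.000000, DF = 0.838561, PV = 1.677123
  t = 5.0000: CF_t = 102.000000, DF = 0.802451, PV = 81.850007
Price P = sum_t PV_t = 89.025058
Convexity numerator sum_t t*(t + 1/m) * CF_t / (1+y/m)^(m*t + 2):
  t = 1.0000: term = 3.505186
  t = 2.0000: term = 10.062736
  t = 3.0000: term = 19.258825
  t = 4.0000: term = 30.715830
  t = 5.0000: term = 2248.575081
Convexity = (1/P) * sum = 2312.117658 / 89.025058 = 25.971538

Answer: Convexity = 25.9715


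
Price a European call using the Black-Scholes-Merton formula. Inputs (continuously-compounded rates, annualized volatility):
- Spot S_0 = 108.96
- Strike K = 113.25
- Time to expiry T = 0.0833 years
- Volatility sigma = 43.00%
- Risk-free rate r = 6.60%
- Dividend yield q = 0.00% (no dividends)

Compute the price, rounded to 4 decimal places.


d1 = (ln(S/K) + (r - q + 0.5*sigma^2) * T) / (sigma * sqrt(T)) = -0.20480995
d2 = d1 - sigma * sqrt(T) = -0.32891543
exp(-rT) = 0.99451729; exp(-qT) = 1.00000000
C = S_0 * exp(-qT) * N(d1) - K * exp(-rT) * N(d2)
N(d1) = 0.41886031; N(d2) = 0.37110981
C = 108.9600 * 1.00000000 * 0.41886031 - 113.2500 * 0.99451729 * 0.37110981 = 3.8413

Answer: Price = 3.8413


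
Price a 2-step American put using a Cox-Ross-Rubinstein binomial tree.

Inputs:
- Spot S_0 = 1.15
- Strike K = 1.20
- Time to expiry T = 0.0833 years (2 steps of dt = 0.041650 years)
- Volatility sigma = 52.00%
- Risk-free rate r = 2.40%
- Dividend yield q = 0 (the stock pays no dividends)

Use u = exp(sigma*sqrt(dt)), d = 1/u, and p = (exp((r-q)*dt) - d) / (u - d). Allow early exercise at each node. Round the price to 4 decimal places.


Answer: Price = V(0,0) = 0.0989

Derivation:
dt = T/N = 0.041650
u = exp(sigma*sqrt(dt)) = 1.111959; d = 1/u = 0.899314
p = (exp((r-q)*dt) - d) / (u - d) = 0.478197
Discount per step: exp(-r*dt) = 0.999001
Stock lattice S(k, i) with i counting down-moves:
  k=0: S(0,0) = 1.1500
  k=1: S(1,0) = 1.2788; S(1,1) = 1.0342
  k=2: S(2,0) = 1.4219; S(2,1) = 1.1500; S(2,2) = 0.9301
Terminal payoffs V(N, i) = max(K - S_T, 0):
  V(2,0) = 0.000000; V(2,1) = 0.050000; V(2,2) = 0.269920
Backward induction: V(k, i) = exp(-r*dt) * [p * V(k+1, i) + (1-p) * V(k+1, i+1)]; then take max(V_cont, immediate exercise) for American.
  V(1,0) = exp(-r*dt) * [p*0.000000 + (1-p)*0.050000] = 0.026064; exercise = 0.000000; V(1,0) = max -> 0.026064
  V(1,1) = exp(-r*dt) * [p*0.050000 + (1-p)*0.269920] = 0.164590; exercise = 0.165789; V(1,1) = max -> 0.165789
  V(0,0) = exp(-r*dt) * [p*0.026064 + (1-p)*0.165789] = 0.098874; exercise = 0.050000; V(0,0) = max -> 0.098874


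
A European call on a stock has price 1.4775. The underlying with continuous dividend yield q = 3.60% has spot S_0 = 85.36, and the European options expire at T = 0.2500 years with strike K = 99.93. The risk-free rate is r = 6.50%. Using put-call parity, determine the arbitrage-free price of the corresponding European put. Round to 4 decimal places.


Answer: Put price = 15.2016

Derivation:
Put-call parity: C - P = S_0 * exp(-qT) - K * exp(-rT).
S_0 * exp(-qT) = 85.3600 * 0.99104038 = 84.59520673
K * exp(-rT) = 99.9300 * 0.98388132 = 98.31926021
P = C - S*exp(-qT) + K*exp(-rT)
P = 1.4775 - 84.59520673 + 98.31926021 = 15.2016


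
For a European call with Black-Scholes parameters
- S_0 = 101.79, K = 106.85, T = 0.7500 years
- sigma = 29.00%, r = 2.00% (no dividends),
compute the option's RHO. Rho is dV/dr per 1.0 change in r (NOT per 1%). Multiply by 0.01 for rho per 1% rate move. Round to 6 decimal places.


d1 = -0.0078703365; d2 = -0.2590177036
phi(d1) = 0.3989299249; exp(-qT) = 1.0000000000; exp(-rT) = 0.9851119396
N(d2) = 0.3978107905
Rho = K*T*exp(-rT)*N(d2) = 106.8500 * 0.7500 * 0.9851119396 * 0.3978107905 = 31.404937

Answer: Rho = 31.404937


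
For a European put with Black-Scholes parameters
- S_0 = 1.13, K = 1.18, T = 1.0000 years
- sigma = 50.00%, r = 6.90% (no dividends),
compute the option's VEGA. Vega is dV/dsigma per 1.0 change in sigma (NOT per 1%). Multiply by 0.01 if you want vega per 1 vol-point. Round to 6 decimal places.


d1 = 0.3014063885; d2 = -0.1985936115
phi(d1) = 0.3812265586; exp(-qT) = 1.0000000000; exp(-rT) = 0.9333266801
Vega = S * exp(-qT) * phi(d1) * sqrt(T) = 1.1300 * 1.0000000000 * 0.3812265586 * 1.0000000000 = 0.430786

Answer: Vega = 0.430786
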